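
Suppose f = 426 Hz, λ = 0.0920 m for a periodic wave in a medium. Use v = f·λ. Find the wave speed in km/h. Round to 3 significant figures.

Directly: v = fλ.
f = 426 Hz; λ = 0.0920 m.
v = 39.19 m/s
39.19 m/s × (1 km/h / 0.2778 m/s) = 141.1 km/h

141 km/h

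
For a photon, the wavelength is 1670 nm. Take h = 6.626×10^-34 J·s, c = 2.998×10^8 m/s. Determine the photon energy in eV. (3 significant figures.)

Directly: E = hc/λ.
λ = 1670 nm = 1.670×10^-6 m; h = 6.626×10^-34 J·s; c = 2.998×10^8 m/s.
E = 1.190×10^-19 J
1.190×10^-19 J × (1 eV / 1.602×10^-19 J) = 0.7424 eV

0.742 eV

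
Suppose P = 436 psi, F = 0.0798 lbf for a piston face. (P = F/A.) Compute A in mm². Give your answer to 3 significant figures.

0.118 mm²

Solving P = F/A for A: A = F/P.
P = 436 psi = 3.006×10^6 Pa; F = 0.0798 lbf = 0.3550 N.
A = 1.181×10^-7 m²
1.181×10^-7 m² × (1 mm² / 1.000×10^-6 m²) = 0.1181 mm²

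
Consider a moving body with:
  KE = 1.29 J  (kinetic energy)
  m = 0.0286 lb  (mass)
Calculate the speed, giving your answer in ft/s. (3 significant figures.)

46.3 ft/s

Solving KE = ½mv² for v: v = √(2·KE/m).
KE = 1.29 J; m = 0.0286 lb = 0.01297 kg.
v = 14.10 m/s
14.10 m/s × (1 ft/s / 0.3048 m/s) = 46.27 ft/s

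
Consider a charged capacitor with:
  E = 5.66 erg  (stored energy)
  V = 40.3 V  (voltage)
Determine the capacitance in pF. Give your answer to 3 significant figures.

697 pF

Solving E = ½C·V² for C: C = 2E/V².
E = 5.66 erg = 5.660×10^-7 J; V = 40.3 V.
C = 6.970×10^-10 F
6.970×10^-10 F × (1 pF / 1.000×10^-12 F) = 697.0 pF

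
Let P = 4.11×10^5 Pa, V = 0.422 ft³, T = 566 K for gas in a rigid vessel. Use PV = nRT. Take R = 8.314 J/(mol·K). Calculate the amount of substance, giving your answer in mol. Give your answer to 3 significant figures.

From the ideal-gas law: n = PV/(RT).
P = 4.11×10^5 Pa; V = 0.422 ft³ = 0.01195 m³; T = 566 K; R = 8.314 J/(mol·K).
n = 1.044 mol

1.04 mol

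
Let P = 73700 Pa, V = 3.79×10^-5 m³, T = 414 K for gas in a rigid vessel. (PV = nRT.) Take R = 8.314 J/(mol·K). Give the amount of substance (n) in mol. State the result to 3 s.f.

8.12×10^-4 mol

Rearranging: n = PV/(RT).
P = 73700 Pa; V = 3.79×10^-5 m³; T = 414 K; R = 8.314 J/(mol·K).
n = 8.115×10^-4 mol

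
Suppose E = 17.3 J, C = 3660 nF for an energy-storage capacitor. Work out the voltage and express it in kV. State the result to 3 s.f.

Solving E = ½C·V² for V: V = √(2E/C).
E = 17.3 J; C = 3660 nF = 3.660×10^-6 F.
V = 3075 V  (the unit combination reduces to kg·m²/(A·s³) = V)
3075 V × (1 kV / 1000 V) = 3.075 kV

3.07 kV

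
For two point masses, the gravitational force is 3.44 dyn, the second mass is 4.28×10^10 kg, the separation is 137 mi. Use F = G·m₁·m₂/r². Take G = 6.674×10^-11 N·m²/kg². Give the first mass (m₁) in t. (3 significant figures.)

From Newton's law of gravitation: m₁ = F·r²/(G·m₂).
F = 3.44 dyn = 3.440×10^-5 N; m₂ = 4.28×10^10 kg; r = 137 mi = 2.205×10^5 m; G = 6.674×10^-11 N·m²/kg².
m₁ = 5.854×10^5 kg
5.854×10^5 kg × (1 t / 1000 kg) = 585.4 t

585 t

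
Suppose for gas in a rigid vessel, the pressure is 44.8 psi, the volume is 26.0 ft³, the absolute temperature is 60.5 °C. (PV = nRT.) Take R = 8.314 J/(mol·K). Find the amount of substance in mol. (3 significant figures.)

Solving PV = nRT for n: n = PV/(RT).
P = 44.8 psi = 3.089×10^5 Pa; V = 26.0 ft³ = 0.7362 m³; T = 60.5 °C = 333.6 K; R = 8.314 J/(mol·K).
n = 81.98 mol

82.0 mol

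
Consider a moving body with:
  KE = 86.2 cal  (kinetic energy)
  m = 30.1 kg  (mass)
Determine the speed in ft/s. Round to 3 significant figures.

Rearranging: v = √(2·KE/m).
KE = 86.2 cal = 360.7 J; m = 30.1 kg.
v = 4.895 m/s
4.895 m/s × (1 ft/s / 0.3048 m/s) = 16.06 ft/s

16.1 ft/s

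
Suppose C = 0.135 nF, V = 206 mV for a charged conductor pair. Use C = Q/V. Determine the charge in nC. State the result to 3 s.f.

Rearranging: Q = CV.
C = 0.135 nF = 1.350×10^-10 F; V = 206 mV = 0.2060 V.
Q = 2.781×10^-11 C
2.781×10^-11 C × (1 nC / 1.000×10^-9 C) = 0.02781 nC

0.0278 nC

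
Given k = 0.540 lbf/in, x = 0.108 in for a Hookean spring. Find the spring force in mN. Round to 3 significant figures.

F is given directly by: F = kx.
k = 0.540 lbf/in = 94.57 N/m; x = 0.108 in = 0.002743 m.
F = 0.2594 N  (the unit combination reduces to kg·m/s² = N)
0.2594 N × (1 mN / 0.001000 N) = 259.4 mN

259 mN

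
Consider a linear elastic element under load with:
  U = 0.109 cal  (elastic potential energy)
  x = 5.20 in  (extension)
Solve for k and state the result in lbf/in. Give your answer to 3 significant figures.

0.299 lbf/in

Rearranging U = ½k·x² for k: k = 2U/x².
U = 0.109 cal = 0.4561 J; x = 5.20 in = 0.1321 m.
k = 52.28 N/m
52.28 N/m × (1 lbf/in / 175.1 N/m) = 0.2986 lbf/in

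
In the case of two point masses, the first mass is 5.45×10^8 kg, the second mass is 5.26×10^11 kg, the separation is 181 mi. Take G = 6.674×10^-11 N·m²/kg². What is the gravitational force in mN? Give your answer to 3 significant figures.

225 mN

F is given directly by: F = Gm₁m₂/r².
m₁ = 5.45×10^8 kg; m₂ = 5.26×10^11 kg; r = 181 mi = 2.913×10^5 m; G = 6.674×10^-11 N·m²/kg².
F = 0.2255 N
0.2255 N × (1 mN / 0.001000 N) = 225.5 mN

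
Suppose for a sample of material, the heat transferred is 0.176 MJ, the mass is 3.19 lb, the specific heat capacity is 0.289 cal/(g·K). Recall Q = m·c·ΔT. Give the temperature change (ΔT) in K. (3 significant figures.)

Solving Q = m·c·ΔT for ΔT: ΔT = Q/(m·c).
Q = 0.176 MJ = 1.760×10^5 J; m = 3.19 lb = 1.447 kg; c = 0.289 cal/(g·K) = 1209 J/(kg·K).
ΔT = 100.6 K

101 K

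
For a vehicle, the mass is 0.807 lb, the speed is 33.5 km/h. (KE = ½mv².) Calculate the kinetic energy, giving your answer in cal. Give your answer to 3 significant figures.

Directly: KE = ½mv².
m = 0.807 lb = 0.3660 kg; v = 33.5 km/h = 9.306 m/s.
KE = 15.85 J  (the unit combination reduces to kg·m²/s² = J)
15.85 J × (1 cal / 4.184 J) = 3.788 cal

3.79 cal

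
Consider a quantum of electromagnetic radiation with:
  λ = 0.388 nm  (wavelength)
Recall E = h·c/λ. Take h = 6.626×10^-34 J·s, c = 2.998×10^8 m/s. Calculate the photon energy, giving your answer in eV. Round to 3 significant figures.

Directly: E = hc/λ.
λ = 0.388 nm = 3.880×10^-10 m; h = 6.626×10^-34 J·s; c = 2.998×10^8 m/s.
E = 5.120×10^-16 J
5.120×10^-16 J × (1 eV / 1.602×10^-19 J) = 3196 eV

3200 eV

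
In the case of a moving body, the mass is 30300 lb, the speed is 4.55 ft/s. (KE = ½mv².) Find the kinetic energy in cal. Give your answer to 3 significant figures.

KE is given directly by: KE = ½mv².
m = 30300 lb = 13744 kg; v = 4.55 ft/s = 1.387 m/s.
KE = 13217 J
13217 J × (1 cal / 4.184 J) = 3159 cal

3160 cal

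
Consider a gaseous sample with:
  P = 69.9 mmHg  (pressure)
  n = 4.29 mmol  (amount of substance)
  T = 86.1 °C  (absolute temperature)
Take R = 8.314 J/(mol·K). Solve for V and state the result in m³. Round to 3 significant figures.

From the ideal-gas law: V = nRT/P.
P = 69.9 mmHg = 9319 Pa; n = 4.29 mmol = 0.004290 mol; T = 86.1 °C = 359.2 K; R = 8.314 J/(mol·K).
V = 0.001375 m³

0.00137 m³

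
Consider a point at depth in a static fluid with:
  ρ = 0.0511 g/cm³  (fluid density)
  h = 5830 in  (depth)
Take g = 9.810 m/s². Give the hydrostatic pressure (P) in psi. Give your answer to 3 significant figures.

10.8 psi

P is given directly by: P = ρgh.
ρ = 0.0511 g/cm³ = 51.10 kg/m³; h = 5830 in = 148.1 m; g = 9.810 m/s².
P = 74232 Pa  (the unit combination reduces to kg/(m·s²) = Pa)
74232 Pa × (1 psi / 6895 Pa) = 10.77 psi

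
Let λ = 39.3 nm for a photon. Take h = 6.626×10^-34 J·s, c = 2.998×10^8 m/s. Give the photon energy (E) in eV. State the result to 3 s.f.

31.5 eV

E is given directly by: E = hc/λ.
λ = 39.3 nm = 3.930×10^-8 m; h = 6.626×10^-34 J·s; c = 2.998×10^8 m/s.
E = 5.055×10^-18 J
5.055×10^-18 J × (1 eV / 1.602×10^-19 J) = 31.55 eV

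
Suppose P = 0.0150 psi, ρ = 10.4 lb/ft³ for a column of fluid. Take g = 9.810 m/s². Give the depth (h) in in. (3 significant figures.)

2.49 in

Rearranging P = ρ·g·h for h: h = P/(ρ·g).
P = 0.0150 psi = 103.4 Pa; ρ = 10.4 lb/ft³ = 166.6 kg/m³; g = 9.810 m/s².
h = 0.06328 m
0.06328 m × (1 in / 0.02540 m) = 2.491 in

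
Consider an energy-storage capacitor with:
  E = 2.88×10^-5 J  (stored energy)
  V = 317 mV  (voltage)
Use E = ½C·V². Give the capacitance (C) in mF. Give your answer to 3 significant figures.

0.573 mF

Rearranging E = ½C·V² for C: C = 2E/V².
E = 2.88×10^-5 J; V = 317 mV = 0.3170 V.
C = 5.732×10^-4 F
5.732×10^-4 F × (1 mF / 0.001000 F) = 0.5732 mF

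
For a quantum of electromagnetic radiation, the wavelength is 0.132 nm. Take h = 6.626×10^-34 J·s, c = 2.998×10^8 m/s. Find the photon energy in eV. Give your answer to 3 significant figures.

Directly: E = hc/λ.
λ = 0.132 nm = 1.320×10^-10 m; h = 6.626×10^-34 J·s; c = 2.998×10^8 m/s.
E = 1.505×10^-15 J
1.505×10^-15 J × (1 eV / 1.602×10^-19 J) = 9393 eV

9390 eV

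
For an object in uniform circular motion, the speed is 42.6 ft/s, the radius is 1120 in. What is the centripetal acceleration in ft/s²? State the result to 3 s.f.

Directly: a = v²/r.
v = 42.6 ft/s = 12.98 m/s; r = 1120 in = 28.45 m.
a = 5.926 m/s²
5.926 m/s² × (1 ft/s² / 0.3048 m/s²) = 19.44 ft/s²

19.4 ft/s²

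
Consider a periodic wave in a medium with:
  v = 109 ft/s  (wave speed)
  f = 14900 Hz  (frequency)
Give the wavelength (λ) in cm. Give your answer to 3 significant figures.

0.223 cm

Solving v = f·λ for λ: λ = v/f.
v = 109 ft/s = 33.22 m/s; f = 14900 Hz.
λ = 0.002230 m
0.002230 m × (1 cm / 0.01000 m) = 0.2230 cm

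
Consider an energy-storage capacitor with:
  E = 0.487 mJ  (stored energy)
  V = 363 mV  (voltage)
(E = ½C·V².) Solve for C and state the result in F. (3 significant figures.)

0.00739 F

Rearranging E = ½C·V² for C: C = 2E/V².
E = 0.487 mJ = 4.870×10^-4 J; V = 363 mV = 0.3630 V.
C = 0.007392 F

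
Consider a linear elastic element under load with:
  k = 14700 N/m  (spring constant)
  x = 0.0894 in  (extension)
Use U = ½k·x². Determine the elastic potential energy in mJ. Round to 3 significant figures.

Directly: U = ½kx².
k = 14700 N/m; x = 0.0894 in = 0.002271 m.
U = 0.03790 J
0.03790 J × (1 mJ / 0.001000 J) = 37.90 mJ

37.9 mJ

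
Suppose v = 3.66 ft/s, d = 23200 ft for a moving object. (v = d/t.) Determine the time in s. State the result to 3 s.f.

Solving v = d/t for t: t = d/v.
v = 3.66 ft/s = 1.116 m/s; d = 23200 ft = 7071 m.
t = 6339 s

6340 s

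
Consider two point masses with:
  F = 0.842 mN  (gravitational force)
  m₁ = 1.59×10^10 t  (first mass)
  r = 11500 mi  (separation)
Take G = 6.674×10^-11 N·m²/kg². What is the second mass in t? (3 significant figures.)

Solving F = G·m₁·m₂/r² for m₂: m₂ = F·r²/(G·m₁).
F = 0.842 mN = 8.420×10^-4 N; m₁ = 1.59×10^10 t = 1.590×10^13 kg; r = 11500 mi = 1.851×10^7 m; G = 6.674×10^-11 N·m²/kg².
m₂ = 2.718×10^8 kg
2.718×10^8 kg × (1 t / 1000 kg) = 2.718×10^5 t

2.72×10^5 t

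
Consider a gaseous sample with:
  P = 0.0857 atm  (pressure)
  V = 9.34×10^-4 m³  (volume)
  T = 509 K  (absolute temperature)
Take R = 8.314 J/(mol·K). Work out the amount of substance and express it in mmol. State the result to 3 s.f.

1.92 mmol

From the ideal-gas law: n = PV/(RT).
P = 0.0857 atm = 8684 Pa; V = 9.34×10^-4 m³; T = 509 K; R = 8.314 J/(mol·K).
n = 0.001917 mol
0.001917 mol × (1 mmol / 0.001000 mol) = 1.917 mmol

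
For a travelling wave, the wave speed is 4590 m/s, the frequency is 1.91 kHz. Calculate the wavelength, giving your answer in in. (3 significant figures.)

94.6 in

Rearranging: λ = v/f.
v = 4590 m/s; f = 1.91 kHz = 1910 Hz.
λ = 2.403 m
2.403 m × (1 in / 0.02540 m) = 94.61 in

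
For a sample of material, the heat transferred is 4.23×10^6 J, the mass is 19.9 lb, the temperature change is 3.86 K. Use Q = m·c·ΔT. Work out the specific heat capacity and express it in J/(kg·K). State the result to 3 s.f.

1.21×10^5 J/(kg·K)

Rearranging Q = m·c·ΔT for c: c = Q/(m·ΔT).
Q = 4.23×10^6 J; m = 19.9 lb = 9.026 kg; ΔT = 3.86 K.
c = 1.214×10^5 J/(kg·K)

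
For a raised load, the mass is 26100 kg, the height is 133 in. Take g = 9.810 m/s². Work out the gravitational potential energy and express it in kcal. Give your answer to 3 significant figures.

PE is given directly by: PE = mgh.
m = 26100 kg; h = 133 in = 3.378 m; g = 9.810 m/s².
PE = 8.650×10^5 J  (the unit combination reduces to kg·m²/s² = J)
8.650×10^5 J × (1 kcal / 4184 J) = 206.7 kcal

207 kcal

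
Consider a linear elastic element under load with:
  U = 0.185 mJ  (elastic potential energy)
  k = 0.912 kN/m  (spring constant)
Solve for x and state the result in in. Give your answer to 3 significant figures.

0.0251 in

Rearranging U = ½k·x² for x: x = √(2U/k).
U = 0.185 mJ = 1.850×10^-4 J; k = 0.912 kN/m = 912.0 N/m.
x = 6.369×10^-4 m
6.369×10^-4 m × (1 in / 0.02540 m) = 0.02508 in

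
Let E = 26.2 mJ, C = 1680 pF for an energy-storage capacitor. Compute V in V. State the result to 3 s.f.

5580 V

Rearranging E = ½C·V² for V: V = √(2E/C).
E = 26.2 mJ = 0.02620 J; C = 1680 pF = 1.680×10^-9 F.
V = 5585 V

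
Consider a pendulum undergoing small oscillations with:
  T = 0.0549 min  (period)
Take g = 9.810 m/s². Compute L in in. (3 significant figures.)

Solving T = 2π√(L/g) for L: L = g·(T/2π)².
T = 0.0549 min = 3.294 s; g = 9.810 m/s².
L = 2.696 m
2.696 m × (1 in / 0.02540 m) = 106.2 in

106 in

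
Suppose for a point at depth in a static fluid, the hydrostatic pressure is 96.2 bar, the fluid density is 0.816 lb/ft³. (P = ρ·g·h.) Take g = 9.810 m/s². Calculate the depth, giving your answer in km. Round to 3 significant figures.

75.0 km

Rearranging: h = P/(ρ·g).
P = 96.2 bar = 9.620×10^6 Pa; ρ = 0.816 lb/ft³ = 13.07 kg/m³; g = 9.810 m/s².
h = 75023 m
75023 m × (1 km / 1000 m) = 75.02 km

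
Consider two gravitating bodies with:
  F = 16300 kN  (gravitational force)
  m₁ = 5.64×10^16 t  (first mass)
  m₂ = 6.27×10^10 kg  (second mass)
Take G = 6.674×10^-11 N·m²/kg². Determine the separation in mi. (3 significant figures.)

2360 mi

Rearranging: r = √(G·m₁m₂/F).
F = 16300 kN = 1.630×10^7 N; m₁ = 5.64×10^16 t = 5.640×10^19 kg; m₂ = 6.27×10^10 kg; G = 6.674×10^-11 N·m²/kg².
r = 3.805×10^6 m
3.805×10^6 m × (1 mi / 1609 m) = 2364 mi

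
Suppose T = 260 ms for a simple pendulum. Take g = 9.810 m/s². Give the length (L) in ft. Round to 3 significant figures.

Solving T = 2π√(L/g) for L: L = g·(T/2π)².
T = 260 ms = 0.2600 s; g = 9.810 m/s².
L = 0.01680 m
0.01680 m × (1 ft / 0.3048 m) = 0.05511 ft

0.0551 ft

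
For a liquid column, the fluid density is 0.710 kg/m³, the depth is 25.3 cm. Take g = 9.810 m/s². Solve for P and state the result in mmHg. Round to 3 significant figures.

0.0132 mmHg

P is given directly by: P = ρgh.
ρ = 0.710 kg/m³; h = 25.3 cm = 0.2530 m; g = 9.810 m/s².
P = 1.762 Pa
1.762 Pa × (1 mmHg / 133.3 Pa) = 0.01322 mmHg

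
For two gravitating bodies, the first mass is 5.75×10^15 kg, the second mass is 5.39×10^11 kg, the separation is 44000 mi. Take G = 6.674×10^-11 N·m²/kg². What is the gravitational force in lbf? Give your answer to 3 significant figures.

From Newton's law of gravitation: F = Gm₁m₂/r².
m₁ = 5.75×10^15 kg; m₂ = 5.39×10^11 kg; r = 44000 mi = 7.081×10^7 m; G = 6.674×10^-11 N·m²/kg².
F = 41.25 N
41.25 N × (1 lbf / 4.448 N) = 9.274 lbf

9.27 lbf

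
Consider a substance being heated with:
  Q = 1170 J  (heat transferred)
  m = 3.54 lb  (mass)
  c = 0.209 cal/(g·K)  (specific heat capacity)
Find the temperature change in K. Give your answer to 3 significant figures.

Solving Q = m·c·ΔT for ΔT: ΔT = Q/(m·c).
Q = 1170 J; m = 3.54 lb = 1.606 kg; c = 0.209 cal/(g·K) = 874.5 J/(kg·K).
ΔT = 0.8333 K

0.833 K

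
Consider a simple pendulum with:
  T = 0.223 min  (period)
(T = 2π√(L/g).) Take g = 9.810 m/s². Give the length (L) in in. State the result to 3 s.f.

1750 in

Rearranging: L = g·(T/2π)².
T = 0.223 min = 13.38 s; g = 9.810 m/s².
L = 44.49 m
44.49 m × (1 in / 0.02540 m) = 1751 in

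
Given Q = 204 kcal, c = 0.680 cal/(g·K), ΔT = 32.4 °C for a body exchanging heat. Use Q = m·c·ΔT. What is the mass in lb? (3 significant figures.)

Rearranging: m = Q/(c·ΔT).
Q = 204 kcal = 8.535×10^5 J; c = 0.680 cal/(g·K) = 2845 J/(kg·K); ΔT = 32.4 °C = 32.40 K.
m = 9.259 kg
9.259 kg × (1 lb / 0.4536 kg) = 20.41 lb

20.4 lb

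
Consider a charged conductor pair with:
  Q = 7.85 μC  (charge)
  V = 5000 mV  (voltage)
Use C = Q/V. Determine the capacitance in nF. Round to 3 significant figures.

C is given directly by: C = Q/V.
Q = 7.85 μC = 7.850×10^-6 C; V = 5000 mV = 5.000 V.
C = 1.570×10^-6 F
1.570×10^-6 F × (1 nF / 1.000×10^-9 F) = 1570 nF

1570 nF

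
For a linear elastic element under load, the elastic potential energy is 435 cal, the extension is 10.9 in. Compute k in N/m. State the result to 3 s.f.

47500 N/m

Rearranging U = ½k·x² for k: k = 2U/x².
U = 435 cal = 1820 J; x = 10.9 in = 0.2769 m.
k = 47489 N/m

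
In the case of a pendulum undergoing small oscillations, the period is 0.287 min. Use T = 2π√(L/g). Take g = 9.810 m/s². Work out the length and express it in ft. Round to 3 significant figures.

Rearranging T = 2π√(L/g) for L: L = g·(T/2π)².
T = 0.287 min = 17.22 s; g = 9.810 m/s².
L = 73.68 m
73.68 m × (1 ft / 0.3048 m) = 241.7 ft

242 ft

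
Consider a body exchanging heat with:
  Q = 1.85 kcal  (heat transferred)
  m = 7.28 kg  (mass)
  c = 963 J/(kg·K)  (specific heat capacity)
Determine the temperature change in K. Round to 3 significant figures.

Rearranging: ΔT = Q/(m·c).
Q = 1.85 kcal = 7740 J; m = 7.28 kg; c = 963 J/(kg·K).
ΔT = 1.104 K

1.10 K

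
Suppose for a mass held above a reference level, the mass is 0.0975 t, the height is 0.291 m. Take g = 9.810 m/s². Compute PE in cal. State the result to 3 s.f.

66.5 cal

Directly: PE = mgh.
m = 0.0975 t = 97.50 kg; h = 0.291 m; g = 9.810 m/s².
PE = 278.3 J  (the unit combination reduces to kg·m²/s² = J)
278.3 J × (1 cal / 4.184 J) = 66.52 cal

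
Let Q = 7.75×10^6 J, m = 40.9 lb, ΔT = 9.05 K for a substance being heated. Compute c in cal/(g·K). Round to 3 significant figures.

11.0 cal/(g·K)

Rearranging Q = m·c·ΔT for c: c = Q/(m·ΔT).
Q = 7.75×10^6 J; m = 40.9 lb = 18.55 kg; ΔT = 9.05 K.
c = 46160 J/(kg·K)
46160 J/(kg·K) × (1 cal/(g·K) / 4184 J/(kg·K)) = 11.03 cal/(g·K)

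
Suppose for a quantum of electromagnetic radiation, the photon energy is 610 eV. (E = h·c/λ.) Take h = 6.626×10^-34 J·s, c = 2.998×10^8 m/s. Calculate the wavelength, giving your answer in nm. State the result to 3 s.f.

2.03 nm

Solving E = h·c/λ for λ: λ = hc/E.
E = 610 eV = 9.773×10^-17 J; h = 6.626×10^-34 J·s; c = 2.998×10^8 m/s.
λ = 2.033×10^-9 m
2.033×10^-9 m × (1 nm / 1.000×10^-9 m) = 2.033 nm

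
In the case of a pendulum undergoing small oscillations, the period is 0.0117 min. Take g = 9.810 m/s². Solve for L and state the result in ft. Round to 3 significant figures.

0.402 ft

Rearranging T = 2π√(L/g) for L: L = g·(T/2π)².
T = 0.0117 min = 0.7020 s; g = 9.810 m/s².
L = 0.1225 m
0.1225 m × (1 ft / 0.3048 m) = 0.4018 ft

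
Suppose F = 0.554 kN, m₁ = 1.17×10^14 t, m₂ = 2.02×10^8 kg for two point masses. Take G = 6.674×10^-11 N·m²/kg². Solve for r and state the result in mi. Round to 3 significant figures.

Solving F = G·m₁·m₂/r² for r: r = √(G·m₁m₂/F).
F = 0.554 kN = 554.0 N; m₁ = 1.17×10^14 t = 1.170×10^17 kg; m₂ = 2.02×10^8 kg; G = 6.674×10^-11 N·m²/kg².
r = 1.687×10^6 m
1.687×10^6 m × (1 mi / 1609 m) = 1048 mi

1050 mi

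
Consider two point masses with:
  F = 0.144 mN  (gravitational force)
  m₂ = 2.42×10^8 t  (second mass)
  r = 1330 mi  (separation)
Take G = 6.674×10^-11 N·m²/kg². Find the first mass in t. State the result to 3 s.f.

Rearranging F = G·m₁·m₂/r² for m₁: m₁ = F·r²/(G·m₂).
F = 0.144 mN = 1.440×10^-4 N; m₂ = 2.42×10^8 t = 2.420×10^11 kg; r = 1330 mi = 2.140×10^6 m; G = 6.674×10^-11 N·m²/kg².
m₁ = 4.085×10^7 kg
4.085×10^7 kg × (1 t / 1000 kg) = 40847 t

40800 t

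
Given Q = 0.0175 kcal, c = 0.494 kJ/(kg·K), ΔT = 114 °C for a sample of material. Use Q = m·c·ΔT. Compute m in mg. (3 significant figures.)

Rearranging Q = m·c·ΔT for m: m = Q/(c·ΔT).
Q = 0.0175 kcal = 73.22 J; c = 0.494 kJ/(kg·K) = 494.0 J/(kg·K); ΔT = 114 °C = 114.0 K.
m = 0.001300 kg
0.001300 kg × (1 mg / 1.000×10^-6 kg) = 1300 mg

1300 mg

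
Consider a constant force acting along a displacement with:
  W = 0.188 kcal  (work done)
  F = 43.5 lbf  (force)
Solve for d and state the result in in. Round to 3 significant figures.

Solving W = F·d for d: d = W/F.
W = 0.188 kcal = 786.6 J; F = 43.5 lbf = 193.5 N.
d = 4.065 m
4.065 m × (1 in / 0.02540 m) = 160.0 in

160 in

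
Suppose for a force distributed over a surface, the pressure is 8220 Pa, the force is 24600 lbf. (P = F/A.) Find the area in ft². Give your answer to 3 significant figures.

Solving P = F/A for A: A = F/P.
P = 8220 Pa; F = 24600 lbf = 1.094×10^5 N.
A = 13.31 m²
13.31 m² × (1 ft² / 0.09290 m²) = 143.3 ft²

143 ft²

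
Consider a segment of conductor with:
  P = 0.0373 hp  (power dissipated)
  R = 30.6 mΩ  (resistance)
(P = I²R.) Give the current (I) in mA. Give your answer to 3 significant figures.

30100 mA

Rearranging P = I²R for I: I = √(P/R).
P = 0.0373 hp = 27.81 W; R = 30.6 mΩ = 0.03060 Ω.
I = 30.15 A
30.15 A × (1 mA / 0.001000 A) = 30149 mA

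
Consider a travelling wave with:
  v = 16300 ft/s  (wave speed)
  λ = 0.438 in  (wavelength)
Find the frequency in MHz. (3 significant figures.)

Rearranging: f = v/λ.
v = 16300 ft/s = 4968 m/s; λ = 0.438 in = 0.01113 m.
f = 4.466×10^5 Hz
4.466×10^5 Hz × (1 MHz / 1.000×10^6 Hz) = 0.4466 MHz

0.447 MHz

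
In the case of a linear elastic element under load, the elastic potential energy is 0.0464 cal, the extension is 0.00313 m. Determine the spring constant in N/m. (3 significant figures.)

Rearranging: k = 2U/x².
U = 0.0464 cal = 0.1941 J; x = 0.00313 m.
k = 39632 N/m

39600 N/m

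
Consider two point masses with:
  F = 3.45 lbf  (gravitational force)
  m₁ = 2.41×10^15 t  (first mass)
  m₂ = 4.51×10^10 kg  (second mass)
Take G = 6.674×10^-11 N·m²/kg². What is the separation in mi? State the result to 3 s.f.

Rearranging F = G·m₁·m₂/r² for r: r = √(G·m₁m₂/F).
F = 3.45 lbf = 15.35 N; m₁ = 2.41×10^15 t = 2.410×10^18 kg; m₂ = 4.51×10^10 kg; G = 6.674×10^-11 N·m²/kg².
r = 6.875×10^8 m
6.875×10^8 m × (1 mi / 1609 m) = 4.272×10^5 mi

4.27×10^5 mi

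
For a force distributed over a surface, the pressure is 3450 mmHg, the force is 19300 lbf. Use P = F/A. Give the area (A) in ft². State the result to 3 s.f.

Solving P = F/A for A: A = F/P.
P = 3450 mmHg = 4.600×10^5 Pa; F = 19300 lbf = 85851 N.
A = 0.1866 m²
0.1866 m² × (1 ft² / 0.09290 m²) = 2.009 ft²

2.01 ft²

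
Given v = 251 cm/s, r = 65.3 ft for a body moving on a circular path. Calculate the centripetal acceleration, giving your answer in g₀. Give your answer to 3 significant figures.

0.0323 g₀

a is given directly by: a = v²/r.
v = 251 cm/s = 2.510 m/s; r = 65.3 ft = 19.90 m.
a = 0.3165 m/s²
0.3165 m/s² × (1 g₀ / 9.807 m/s²) = 0.03228 g₀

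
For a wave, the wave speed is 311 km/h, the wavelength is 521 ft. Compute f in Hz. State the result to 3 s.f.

Rearranging v = f·λ for f: f = v/λ.
v = 311 km/h = 86.39 m/s; λ = 521 ft = 158.8 m.
f = 0.5440 Hz

0.544 Hz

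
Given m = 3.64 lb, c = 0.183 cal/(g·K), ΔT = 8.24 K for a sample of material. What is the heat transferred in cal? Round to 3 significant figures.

2490 cal

Q is given directly by: Q = mcΔT.
m = 3.64 lb = 1.651 kg; c = 0.183 cal/(g·K) = 765.7 J/(kg·K); ΔT = 8.24 K.
Q = 10417 J
10417 J × (1 cal / 4.184 J) = 2490 cal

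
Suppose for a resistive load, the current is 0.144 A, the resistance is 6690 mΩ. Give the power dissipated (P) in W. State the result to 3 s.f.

P is given directly by: P = I²R.
I = 0.144 A; R = 6690 mΩ = 6.690 Ω.
P = 0.1387 W

0.139 W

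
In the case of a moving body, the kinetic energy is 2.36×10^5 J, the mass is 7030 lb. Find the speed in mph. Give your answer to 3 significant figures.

27.2 mph

Rearranging KE = ½mv² for v: v = √(2·KE/m).
KE = 2.36×10^5 J; m = 7030 lb = 3189 kg.
v = 12.17 m/s
12.17 m/s × (1 mph / 0.4470 m/s) = 27.22 mph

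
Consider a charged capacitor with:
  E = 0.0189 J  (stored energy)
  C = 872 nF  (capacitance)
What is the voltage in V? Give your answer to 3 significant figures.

Solving E = ½C·V² for V: V = √(2E/C).
E = 0.0189 J; C = 872 nF = 8.720×10^-7 F.
V = 208.2 V

208 V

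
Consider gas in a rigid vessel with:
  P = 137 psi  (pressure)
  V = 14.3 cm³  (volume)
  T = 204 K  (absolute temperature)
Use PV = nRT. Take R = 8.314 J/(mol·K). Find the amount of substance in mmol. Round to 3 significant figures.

From the ideal-gas law: n = PV/(RT).
P = 137 psi = 9.446×10^5 Pa; V = 14.3 cm³ = 1.430×10^-5 m³; T = 204 K; R = 8.314 J/(mol·K).
n = 0.007964 mol
0.007964 mol × (1 mmol / 0.001000 mol) = 7.964 mmol

7.96 mmol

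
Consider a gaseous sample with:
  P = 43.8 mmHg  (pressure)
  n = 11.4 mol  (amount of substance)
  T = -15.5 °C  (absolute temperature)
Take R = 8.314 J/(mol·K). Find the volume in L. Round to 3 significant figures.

Rearranging: V = nRT/P.
P = 43.8 mmHg = 5840 Pa; n = 11.4 mol; T = -15.5 °C = 257.6 K; R = 8.314 J/(mol·K).
V = 4.182 m³
4.182 m³ × (1 L / 0.001000 m³) = 4182 L

4180 L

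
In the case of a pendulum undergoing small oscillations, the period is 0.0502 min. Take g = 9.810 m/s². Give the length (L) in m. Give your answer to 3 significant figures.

2.25 m

Solving T = 2π√(L/g) for L: L = g·(T/2π)².
T = 0.0502 min = 3.012 s; g = 9.810 m/s².
L = 2.254 m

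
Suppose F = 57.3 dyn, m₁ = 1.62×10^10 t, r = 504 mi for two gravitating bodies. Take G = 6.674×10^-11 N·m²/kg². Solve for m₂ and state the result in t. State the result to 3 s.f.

349 t

From Newton's law of gravitation: m₂ = F·r²/(G·m₁).
F = 57.3 dyn = 5.730×10^-4 N; m₁ = 1.62×10^10 t = 1.620×10^13 kg; r = 504 mi = 8.111×10^5 m; G = 6.674×10^-11 N·m²/kg².
m₂ = 3.487×10^5 kg
3.487×10^5 kg × (1 t / 1000 kg) = 348.7 t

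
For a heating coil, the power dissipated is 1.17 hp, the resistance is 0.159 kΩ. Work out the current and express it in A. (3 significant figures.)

2.34 A

Rearranging P = I²R for I: I = √(P/R).
P = 1.17 hp = 872.5 W; R = 0.159 kΩ = 159.0 Ω.
I = 2.342 A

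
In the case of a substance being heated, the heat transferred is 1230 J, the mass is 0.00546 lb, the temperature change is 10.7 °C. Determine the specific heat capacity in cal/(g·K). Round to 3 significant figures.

Rearranging: c = Q/(m·ΔT).
Q = 1230 J; m = 0.00546 lb = 0.002477 kg; ΔT = 10.7 °C = 10.70 K.
c = 46415 J/(kg·K)
46415 J/(kg·K) × (1 cal/(g·K) / 4184 J/(kg·K)) = 11.09 cal/(g·K)

11.1 cal/(g·K)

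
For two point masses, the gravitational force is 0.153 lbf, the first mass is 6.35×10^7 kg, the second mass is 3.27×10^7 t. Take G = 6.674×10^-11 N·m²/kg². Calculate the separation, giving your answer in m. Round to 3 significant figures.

14300 m

Rearranging: r = √(G·m₁m₂/F).
F = 0.153 lbf = 0.6806 N; m₁ = 6.35×10^7 kg; m₂ = 3.27×10^7 t = 3.270×10^10 kg; G = 6.674×10^-11 N·m²/kg².
r = 14270 m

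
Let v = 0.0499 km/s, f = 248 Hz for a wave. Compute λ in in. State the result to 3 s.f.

7.92 in

Rearranging: λ = v/f.
v = 0.0499 km/s = 49.90 m/s; f = 248 Hz.
λ = 0.2012 m
0.2012 m × (1 in / 0.02540 m) = 7.922 in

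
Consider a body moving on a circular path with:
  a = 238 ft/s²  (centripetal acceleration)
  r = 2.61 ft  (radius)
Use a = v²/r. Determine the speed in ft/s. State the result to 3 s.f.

24.9 ft/s

Rearranging: v = √(a·r).
a = 238 ft/s² = 72.54 m/s²; r = 2.61 ft = 0.7955 m.
v = 7.597 m/s
7.597 m/s × (1 ft/s / 0.3048 m/s) = 24.92 ft/s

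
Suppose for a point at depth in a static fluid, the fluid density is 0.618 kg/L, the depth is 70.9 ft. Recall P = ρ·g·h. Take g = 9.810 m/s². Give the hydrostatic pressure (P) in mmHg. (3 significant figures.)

Directly: P = ρgh.
ρ = 0.618 kg/L = 618.0 kg/m³; h = 70.9 ft = 21.61 m; g = 9.810 m/s².
P = 1.310×10^5 Pa
1.310×10^5 Pa × (1 mmHg / 133.3 Pa) = 982.7 mmHg

983 mmHg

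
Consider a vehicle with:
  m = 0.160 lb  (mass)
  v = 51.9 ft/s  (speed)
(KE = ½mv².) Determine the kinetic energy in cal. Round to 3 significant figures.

Directly: KE = ½mv².
m = 0.160 lb = 0.07257 kg; v = 51.9 ft/s = 15.82 m/s.
KE = 9.081 J  (the unit combination reduces to kg·m²/s² = J)
9.081 J × (1 cal / 4.184 J) = 2.170 cal

2.17 cal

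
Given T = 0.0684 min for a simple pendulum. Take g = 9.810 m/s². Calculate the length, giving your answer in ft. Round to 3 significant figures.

13.7 ft

Rearranging T = 2π√(L/g) for L: L = g·(T/2π)².
T = 0.0684 min = 4.104 s; g = 9.810 m/s².
L = 4.185 m
4.185 m × (1 ft / 0.3048 m) = 13.73 ft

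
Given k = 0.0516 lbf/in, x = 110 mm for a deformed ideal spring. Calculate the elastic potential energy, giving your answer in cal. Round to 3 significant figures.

Directly: U = ½kx².
k = 0.0516 lbf/in = 9.037 N/m; x = 110 mm = 0.1100 m.
U = 0.05467 J  (the unit combination reduces to kg·m²/s² = J)
0.05467 J × (1 cal / 4.184 J) = 0.01307 cal

0.0131 cal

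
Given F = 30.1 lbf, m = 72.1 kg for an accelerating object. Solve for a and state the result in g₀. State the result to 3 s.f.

Rearranging: a = F/m.
F = 30.1 lbf = 133.9 N; m = 72.1 kg.
a = 1.857 m/s²
1.857 m/s² × (1 g₀ / 9.807 m/s²) = 0.1894 g₀

0.189 g₀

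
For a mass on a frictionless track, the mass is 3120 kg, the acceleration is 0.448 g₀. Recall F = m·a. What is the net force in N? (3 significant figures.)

13700 N

F is given directly by: F = m·a.
m = 3120 kg; a = 0.448 g₀ = 4.393 m/s².
F = 13707 N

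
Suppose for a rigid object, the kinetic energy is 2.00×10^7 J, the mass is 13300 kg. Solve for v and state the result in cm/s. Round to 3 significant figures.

Rearranging KE = ½mv² for v: v = √(2·KE/m).
KE = 2.00×10^7 J; m = 13300 kg.
v = 54.84 m/s
54.84 m/s × (1 cm/s / 0.01000 m/s) = 5484 cm/s

5480 cm/s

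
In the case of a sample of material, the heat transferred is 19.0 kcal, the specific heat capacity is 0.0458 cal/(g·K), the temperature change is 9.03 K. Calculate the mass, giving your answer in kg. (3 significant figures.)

Rearranging: m = Q/(c·ΔT).
Q = 19.0 kcal = 79496 J; c = 0.0458 cal/(g·K) = 191.6 J/(kg·K); ΔT = 9.03 K.
m = 45.94 kg

45.9 kg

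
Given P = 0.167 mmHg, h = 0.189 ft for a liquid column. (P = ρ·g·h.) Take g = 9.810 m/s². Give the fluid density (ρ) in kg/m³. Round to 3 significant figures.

39.4 kg/m³

Rearranging: ρ = P/(g·h).
P = 0.167 mmHg = 22.26 Pa; h = 0.189 ft = 0.05761 m; g = 9.810 m/s².
ρ = 39.40 kg/m³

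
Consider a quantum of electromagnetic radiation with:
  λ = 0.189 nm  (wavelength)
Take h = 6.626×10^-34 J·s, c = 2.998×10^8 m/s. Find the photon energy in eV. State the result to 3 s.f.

6560 eV

E is given directly by: E = hc/λ.
λ = 0.189 nm = 1.890×10^-10 m; h = 6.626×10^-34 J·s; c = 2.998×10^8 m/s.
E = 1.051×10^-15 J  (the unit combination reduces to kg·m²/s² = J)
1.051×10^-15 J × (1 eV / 1.602×10^-19 J) = 6560 eV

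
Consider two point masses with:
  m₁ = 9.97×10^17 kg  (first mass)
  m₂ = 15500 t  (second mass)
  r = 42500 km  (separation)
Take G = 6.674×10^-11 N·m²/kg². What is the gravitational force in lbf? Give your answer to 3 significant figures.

From Newton's law of gravitation: F = Gm₁m₂/r².
m₁ = 9.97×10^17 kg; m₂ = 15500 t = 1.550×10^7 kg; r = 42500 km = 4.250×10^7 m; G = 6.674×10^-11 N·m²/kg².
F = 0.5710 N
0.5710 N × (1 lbf / 4.448 N) = 0.1284 lbf

0.128 lbf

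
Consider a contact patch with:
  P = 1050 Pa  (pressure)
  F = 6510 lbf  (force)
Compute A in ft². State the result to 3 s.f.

297 ft²

Rearranging P = F/A for A: A = F/P.
P = 1050 Pa; F = 6510 lbf = 28958 N.
A = 27.58 m²
27.58 m² × (1 ft² / 0.09290 m²) = 296.9 ft²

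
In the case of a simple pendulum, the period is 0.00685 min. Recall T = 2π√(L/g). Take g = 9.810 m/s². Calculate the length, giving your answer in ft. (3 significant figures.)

0.138 ft

Rearranging: L = g·(T/2π)².
T = 0.00685 min = 0.4110 s; g = 9.810 m/s².
L = 0.04198 m
0.04198 m × (1 ft / 0.3048 m) = 0.1377 ft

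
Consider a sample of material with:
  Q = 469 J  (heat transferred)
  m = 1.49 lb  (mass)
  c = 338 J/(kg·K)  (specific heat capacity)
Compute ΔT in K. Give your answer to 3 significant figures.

2.05 K

Rearranging: ΔT = Q/(m·c).
Q = 469 J; m = 1.49 lb = 0.6759 kg; c = 338 J/(kg·K).
ΔT = 2.053 K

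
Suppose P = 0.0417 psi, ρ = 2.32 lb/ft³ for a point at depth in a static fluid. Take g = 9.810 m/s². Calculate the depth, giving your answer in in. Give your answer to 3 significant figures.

31.0 in

Rearranging P = ρ·g·h for h: h = P/(ρ·g).
P = 0.0417 psi = 287.5 Pa; ρ = 2.32 lb/ft³ = 37.16 kg/m³; g = 9.810 m/s².
h = 0.7886 m
0.7886 m × (1 in / 0.02540 m) = 31.05 in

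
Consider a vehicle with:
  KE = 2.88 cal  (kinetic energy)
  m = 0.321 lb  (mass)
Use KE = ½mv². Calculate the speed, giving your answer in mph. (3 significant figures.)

28.8 mph

Rearranging: v = √(2·KE/m).
KE = 2.88 cal = 12.05 J; m = 0.321 lb = 0.1456 kg.
v = 12.87 m/s
12.87 m/s × (1 mph / 0.4470 m/s) = 28.78 mph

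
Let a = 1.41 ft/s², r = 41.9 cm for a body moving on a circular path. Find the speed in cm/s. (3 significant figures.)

Rearranging a = v²/r for v: v = √(a·r).
a = 1.41 ft/s² = 0.4298 m/s²; r = 41.9 cm = 0.4190 m.
v = 0.4243 m/s
0.4243 m/s × (1 cm/s / 0.01000 m/s) = 42.43 cm/s

42.4 cm/s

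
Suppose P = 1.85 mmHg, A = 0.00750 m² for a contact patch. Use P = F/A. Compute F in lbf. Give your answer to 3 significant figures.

0.416 lbf

Solving P = F/A for F: F = P·A.
P = 1.85 mmHg = 246.6 Pa; A = 0.00750 m².
F = 1.850 N
1.850 N × (1 lbf / 4.448 N) = 0.4159 lbf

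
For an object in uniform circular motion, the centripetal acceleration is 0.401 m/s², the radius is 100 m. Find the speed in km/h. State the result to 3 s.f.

22.8 km/h

Rearranging a = v²/r for v: v = √(a·r).
a = 0.401 m/s²; r = 100 m.
v = 6.332 m/s
6.332 m/s × (1 km/h / 0.2778 m/s) = 22.80 km/h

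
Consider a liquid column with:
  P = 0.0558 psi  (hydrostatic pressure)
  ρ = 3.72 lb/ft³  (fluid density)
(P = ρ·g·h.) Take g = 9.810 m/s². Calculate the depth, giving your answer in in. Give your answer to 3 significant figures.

Rearranging: h = P/(ρ·g).
P = 0.0558 psi = 384.7 Pa; ρ = 3.72 lb/ft³ = 59.59 kg/m³; g = 9.810 m/s².
h = 0.6581 m
0.6581 m × (1 in / 0.02540 m) = 25.91 in

25.9 in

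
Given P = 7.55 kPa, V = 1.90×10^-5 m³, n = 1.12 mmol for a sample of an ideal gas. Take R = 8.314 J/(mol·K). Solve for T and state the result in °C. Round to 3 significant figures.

From the ideal-gas law: T = PV/(nR).
P = 7.55 kPa = 7550 Pa; V = 1.90×10^-5 m³; n = 1.12 mmol = 0.001120 mol; R = 8.314 J/(mol·K).
T = 15.41 K
15.41 K − 273.15 = -257.7 °C

-258 °C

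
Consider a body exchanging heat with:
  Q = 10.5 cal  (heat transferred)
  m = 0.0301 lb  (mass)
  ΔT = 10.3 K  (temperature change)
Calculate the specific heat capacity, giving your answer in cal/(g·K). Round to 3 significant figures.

Rearranging: c = Q/(m·ΔT).
Q = 10.5 cal = 43.93 J; m = 0.0301 lb = 0.01365 kg; ΔT = 10.3 K.
c = 312.4 J/(kg·K)
312.4 J/(kg·K) × (1 cal/(g·K) / 4184 J/(kg·K)) = 0.07467 cal/(g·K)

0.0747 cal/(g·K)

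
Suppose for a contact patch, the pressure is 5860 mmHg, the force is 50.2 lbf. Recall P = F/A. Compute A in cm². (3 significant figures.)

2.86 cm²

Rearranging: A = F/P.
P = 5860 mmHg = 7.813×10^5 Pa; F = 50.2 lbf = 223.3 N.
A = 2.858×10^-4 m²
2.858×10^-4 m² × (1 cm² / 1.000×10^-4 m²) = 2.858 cm²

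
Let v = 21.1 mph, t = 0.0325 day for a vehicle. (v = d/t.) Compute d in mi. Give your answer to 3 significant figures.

Rearranging: d = v·t.
v = 21.1 mph = 9.433 m/s; t = 0.0325 day = 2808 s.
d = 26487 m
26487 m × (1 mi / 1609 m) = 16.46 mi

16.5 mi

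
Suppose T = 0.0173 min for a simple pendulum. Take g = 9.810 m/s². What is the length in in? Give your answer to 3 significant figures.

10.5 in

Rearranging: L = g·(T/2π)².
T = 0.0173 min = 1.038 s; g = 9.810 m/s².
L = 0.2677 m
0.2677 m × (1 in / 0.02540 m) = 10.54 in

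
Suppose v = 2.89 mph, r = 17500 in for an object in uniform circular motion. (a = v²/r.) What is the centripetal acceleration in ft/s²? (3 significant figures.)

0.0123 ft/s²

a is given directly by: a = v²/r.
v = 2.89 mph = 1.292 m/s; r = 17500 in = 444.5 m.
a = 0.003755 m/s²
0.003755 m/s² × (1 ft/s² / 0.3048 m/s²) = 0.01232 ft/s²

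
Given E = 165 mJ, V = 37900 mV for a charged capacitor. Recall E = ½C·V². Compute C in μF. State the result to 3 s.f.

Rearranging E = ½C·V² for C: C = 2E/V².
E = 165 mJ = 0.1650 J; V = 37900 mV = 37.90 V.
C = 2.297×10^-4 F
2.297×10^-4 F × (1 μF / 1.000×10^-6 F) = 229.7 μF

230 μF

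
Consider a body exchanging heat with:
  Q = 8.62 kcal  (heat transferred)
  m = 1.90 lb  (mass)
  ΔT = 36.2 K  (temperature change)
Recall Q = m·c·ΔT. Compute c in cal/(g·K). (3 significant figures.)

0.276 cal/(g·K)

Solving Q = m·c·ΔT for c: c = Q/(m·ΔT).
Q = 8.62 kcal = 36066 J; m = 1.90 lb = 0.8618 kg; ΔT = 36.2 K.
c = 1156 J/(kg·K)
1156 J/(kg·K) × (1 cal/(g·K) / 4184 J/(kg·K)) = 0.2763 cal/(g·K)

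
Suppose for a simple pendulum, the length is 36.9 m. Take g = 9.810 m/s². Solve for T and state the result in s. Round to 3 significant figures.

12.2 s

T is given directly by: T = 2π√(L/g).
L = 36.9 m; g = 9.810 m/s².
T = 12.19 s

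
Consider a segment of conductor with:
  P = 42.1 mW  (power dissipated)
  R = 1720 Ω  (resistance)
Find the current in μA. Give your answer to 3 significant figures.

4950 μA

Rearranging P = I²R for I: I = √(P/R).
P = 42.1 mW = 0.04210 W; R = 1720 Ω.
I = 0.004947 A
0.004947 A × (1 μA / 1.000×10^-6 A) = 4947 μA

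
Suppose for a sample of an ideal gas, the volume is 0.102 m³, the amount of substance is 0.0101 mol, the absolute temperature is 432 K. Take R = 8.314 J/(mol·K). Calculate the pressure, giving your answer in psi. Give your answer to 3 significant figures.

0.0516 psi

From the ideal-gas law: P = nRT/V.
V = 0.102 m³; n = 0.0101 mol; T = 432 K; R = 8.314 J/(mol·K).
P = 355.6 Pa
355.6 Pa × (1 psi / 6895 Pa) = 0.05158 psi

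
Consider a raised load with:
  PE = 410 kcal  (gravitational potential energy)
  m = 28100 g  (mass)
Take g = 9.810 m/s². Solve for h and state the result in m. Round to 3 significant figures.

6220 m

Solving PE = m·g·h for h: h = PE/(m·g).
PE = 410 kcal = 1.715×10^6 J; m = 28100 g = 28.10 kg; g = 9.810 m/s².
h = 6223 m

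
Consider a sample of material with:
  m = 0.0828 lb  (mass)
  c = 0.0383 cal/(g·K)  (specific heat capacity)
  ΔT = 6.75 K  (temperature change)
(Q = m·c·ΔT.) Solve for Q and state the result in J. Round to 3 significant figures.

Q is given directly by: Q = mcΔT.
m = 0.0828 lb = 0.03756 kg; c = 0.0383 cal/(g·K) = 160.2 J/(kg·K); ΔT = 6.75 K.
Q = 40.62 J

40.6 J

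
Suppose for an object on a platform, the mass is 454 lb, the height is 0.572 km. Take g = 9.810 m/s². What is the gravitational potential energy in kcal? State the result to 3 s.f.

Directly: PE = mgh.
m = 454 lb = 205.9 kg; h = 0.572 km = 572.0 m; g = 9.810 m/s².
PE = 1.156×10^6 J  (the unit combination reduces to kg·m²/s² = J)
1.156×10^6 J × (1 kcal / 4184 J) = 276.2 kcal

276 kcal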